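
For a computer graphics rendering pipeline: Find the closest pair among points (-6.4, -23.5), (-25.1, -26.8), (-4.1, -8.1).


d(P0,P1) = 18.9889, d(P0,P2) = 15.5708, d(P1,P2) = 28.1192
Closest: P0 and P2

Closest pair: (-6.4, -23.5) and (-4.1, -8.1), distance = 15.5708


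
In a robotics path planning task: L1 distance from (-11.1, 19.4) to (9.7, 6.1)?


|(-11.1)-9.7| + |19.4-6.1| = 20.8 + 13.3 = 34.1

34.1


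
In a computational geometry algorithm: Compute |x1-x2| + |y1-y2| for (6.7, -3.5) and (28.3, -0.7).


|6.7-28.3| + |(-3.5)-(-0.7)| = 21.6 + 2.8 = 24.4

24.4


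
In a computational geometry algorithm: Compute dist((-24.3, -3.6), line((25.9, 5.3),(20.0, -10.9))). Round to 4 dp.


|cross product| = 760.73
|line direction| = sqrt(297.25) = 17.2409
Distance = 760.73/sqrt(297.25) = 44.1235

44.1235


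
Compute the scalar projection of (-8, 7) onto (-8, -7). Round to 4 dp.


u.v = 15, |v| = sqrt(113) = 10.6301
Scalar projection = u.v / |v| = 15 / sqrt(113) = 1.4111

1.4111


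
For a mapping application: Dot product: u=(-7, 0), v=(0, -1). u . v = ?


u . v = u_x*v_x + u_y*v_y = (-7)*0 + 0*(-1)
= 0 + 0 = 0

0


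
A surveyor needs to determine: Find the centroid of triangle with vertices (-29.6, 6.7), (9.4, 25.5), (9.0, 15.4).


Centroid = ((x_A+x_B+x_C)/3, (y_A+y_B+y_C)/3)
= (((-29.6)+9.4+9)/3, (6.7+25.5+15.4)/3)
= (-3.7333, 15.8667)

(-3.7333, 15.8667)


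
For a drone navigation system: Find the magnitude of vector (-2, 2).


|u| = sqrt((-2)^2 + 2^2) = sqrt(8) = 2.8284

2.8284


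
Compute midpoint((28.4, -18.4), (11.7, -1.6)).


M = ((28.4+11.7)/2, ((-18.4)+(-1.6))/2)
= (20.05, -10)

(20.05, -10)


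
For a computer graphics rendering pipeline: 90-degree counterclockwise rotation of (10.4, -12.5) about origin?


90° CCW: (x,y) -> (-y, x)
(10.4,-12.5) -> (12.5, 10.4)

(12.5, 10.4)


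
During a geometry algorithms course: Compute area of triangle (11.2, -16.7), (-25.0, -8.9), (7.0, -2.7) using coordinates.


Area = |x_A(y_B-y_C) + x_B(y_C-y_A) + x_C(y_A-y_B)|/2
= |(-69.44) + (-350) + (-54.6)|/2
= 474.04/2 = 237.02

237.02


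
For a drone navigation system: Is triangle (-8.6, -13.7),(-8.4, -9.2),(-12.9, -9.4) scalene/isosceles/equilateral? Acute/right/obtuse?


Side lengths squared: AB^2=20.29, BC^2=20.29, CA^2=36.98
Sorted: [20.29, 20.29, 36.98]
By sides: Isosceles, By angles: Acute

Isosceles, Acute


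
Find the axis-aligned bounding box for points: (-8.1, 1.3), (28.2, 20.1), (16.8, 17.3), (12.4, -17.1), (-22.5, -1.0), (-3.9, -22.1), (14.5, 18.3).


x range: [-22.5, 28.2]
y range: [-22.1, 20.1]
Bounding box: (-22.5,-22.1) to (28.2,20.1)

(-22.5,-22.1) to (28.2,20.1)


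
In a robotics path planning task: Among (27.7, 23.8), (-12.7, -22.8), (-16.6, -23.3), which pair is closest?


d(P0,P1) = 61.6743, d(P0,P2) = 64.6599, d(P1,P2) = 3.9319
Closest: P1 and P2

Closest pair: (-12.7, -22.8) and (-16.6, -23.3), distance = 3.9319


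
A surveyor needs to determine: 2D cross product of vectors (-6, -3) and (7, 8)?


u x v = u_x*v_y - u_y*v_x = (-6)*8 - (-3)*7
= (-48) - (-21) = -27

-27


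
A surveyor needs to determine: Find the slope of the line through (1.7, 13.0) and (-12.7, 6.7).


slope = (y2-y1)/(x2-x1) = (6.7-13)/((-12.7)-1.7) = (-6.3)/(-14.4) = 0.4375

0.4375


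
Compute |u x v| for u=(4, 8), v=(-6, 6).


|u x v| = |4*6 - 8*(-6)|
= |24 - (-48)| = 72

72


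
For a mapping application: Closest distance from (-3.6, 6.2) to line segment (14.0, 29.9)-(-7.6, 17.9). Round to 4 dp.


Project P onto AB: t = 1 (clamped to [0,1])
Closest point on segment: (-7.6, 17.9)
Distance: 12.3649

12.3649


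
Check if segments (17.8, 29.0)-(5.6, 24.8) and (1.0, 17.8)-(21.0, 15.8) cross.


Cross products: d1=257.6, d2=149.2, d3=66.08, d4=174.48
d1*d2 < 0 and d3*d4 < 0? no

No, they don't intersect


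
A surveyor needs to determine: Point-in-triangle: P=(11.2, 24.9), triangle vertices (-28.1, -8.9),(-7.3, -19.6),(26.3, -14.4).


Cross products: AB x AP = 1123.55, BC x BP = 1399, CA x CP = -2054.87
All same sign? no

No, outside


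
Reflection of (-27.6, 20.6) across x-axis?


Reflection over x-axis: (x,y) -> (x,-y)
(-27.6, 20.6) -> (-27.6, -20.6)

(-27.6, -20.6)


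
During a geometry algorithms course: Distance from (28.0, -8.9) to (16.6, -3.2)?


dx=-11.4, dy=5.7
d^2 = (-11.4)^2 + 5.7^2 = 162.45
d = sqrt(162.45) = 12.7456

12.7456


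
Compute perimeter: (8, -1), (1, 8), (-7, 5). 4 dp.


Sides: (8, -1)->(1, 8): sqrt(130) = 11.401754, (1, 8)->(-7, 5): sqrt(73) = 8.544004, (-7, 5)->(8, -1): sqrt(261) = 16.155494
Sum = 36.101252
Perimeter = 36.1013

36.1013


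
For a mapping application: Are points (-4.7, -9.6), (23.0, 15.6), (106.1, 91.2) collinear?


Cross product: (23-(-4.7))*(91.2-(-9.6)) - (15.6-(-9.6))*(106.1-(-4.7))
= 0

Yes, collinear


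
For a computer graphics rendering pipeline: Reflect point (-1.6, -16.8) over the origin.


Reflection over origin: (x,y) -> (-x,-y)
(-1.6, -16.8) -> (1.6, 16.8)

(1.6, 16.8)


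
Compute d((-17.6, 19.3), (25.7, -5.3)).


dx=43.3, dy=-24.6
d^2 = 43.3^2 + (-24.6)^2 = 2480.05
d = sqrt(2480.05) = 49.8001

49.8001


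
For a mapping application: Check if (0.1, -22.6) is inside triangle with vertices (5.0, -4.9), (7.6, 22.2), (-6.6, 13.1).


Cross products: AB x AP = 86.77, BC x BP = 567.91, CA x CP = -293.52
All same sign? no

No, outside


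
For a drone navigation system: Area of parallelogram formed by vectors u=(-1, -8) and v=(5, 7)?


|u x v| = |(-1)*7 - (-8)*5|
= |(-7) - (-40)| = 33

33


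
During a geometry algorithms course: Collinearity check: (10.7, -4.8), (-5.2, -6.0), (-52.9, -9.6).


Cross product: ((-5.2)-10.7)*((-9.6)-(-4.8)) - ((-6)-(-4.8))*((-52.9)-10.7)
= 0

Yes, collinear


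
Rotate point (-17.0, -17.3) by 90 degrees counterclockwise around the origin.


90° CCW: (x,y) -> (-y, x)
(-17,-17.3) -> (17.3, -17)

(17.3, -17)


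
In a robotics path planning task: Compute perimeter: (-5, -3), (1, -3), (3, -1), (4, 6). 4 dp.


Sides: (-5, -3)->(1, -3): sqrt(36) = 6, (1, -3)->(3, -1): sqrt(8) = 2.828427, (3, -1)->(4, 6): sqrt(50) = 7.071068, (4, 6)->(-5, -3): sqrt(162) = 12.727922
Sum = 28.627417
Perimeter = 28.6274

28.6274


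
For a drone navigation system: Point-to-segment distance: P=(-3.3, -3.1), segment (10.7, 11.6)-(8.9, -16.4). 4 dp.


Project P onto AB: t = 0.5548 (clamped to [0,1])
Closest point on segment: (9.7013, -3.9358)
Distance: 13.0281

13.0281


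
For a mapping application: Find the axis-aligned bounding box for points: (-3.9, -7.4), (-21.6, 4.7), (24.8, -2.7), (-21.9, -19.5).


x range: [-21.9, 24.8]
y range: [-19.5, 4.7]
Bounding box: (-21.9,-19.5) to (24.8,4.7)

(-21.9,-19.5) to (24.8,4.7)


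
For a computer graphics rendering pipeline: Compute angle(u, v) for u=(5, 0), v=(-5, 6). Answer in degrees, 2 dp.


u.v = -25, |u| = sqrt(25) = 5, |v| = sqrt(61) = 7.8102
cos(theta) = u.v/(|u||v|) = -25/sqrt(1525) = -0.640184
theta = acos(-0.640184) = 129.81 degrees

129.81 degrees


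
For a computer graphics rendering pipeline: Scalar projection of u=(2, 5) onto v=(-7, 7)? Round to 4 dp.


u.v = 21, |v| = sqrt(98) = 9.8995
Scalar projection = u.v / |v| = 21 / sqrt(98) = 2.1213

2.1213


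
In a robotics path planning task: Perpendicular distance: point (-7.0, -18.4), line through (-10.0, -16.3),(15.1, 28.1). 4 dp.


|cross product| = 185.91
|line direction| = sqrt(2601.37) = 51.0036
Distance = 185.91/sqrt(2601.37) = 3.645

3.645


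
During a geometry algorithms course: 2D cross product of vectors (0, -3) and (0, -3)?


u x v = u_x*v_y - u_y*v_x = 0*(-3) - (-3)*0
= 0 - 0 = 0

0


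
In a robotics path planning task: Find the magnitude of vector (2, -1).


|u| = sqrt(2^2 + (-1)^2) = sqrt(5) = 2.2361

2.2361


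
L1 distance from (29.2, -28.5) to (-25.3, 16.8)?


|29.2-(-25.3)| + |(-28.5)-16.8| = 54.5 + 45.3 = 99.8

99.8


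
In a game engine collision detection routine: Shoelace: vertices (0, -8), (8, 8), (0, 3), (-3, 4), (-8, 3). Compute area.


Shoelace sum: (0*8 - 8*(-8)) + (8*3 - 0*8) + (0*4 - (-3)*3) + ((-3)*3 - (-8)*4) + ((-8)*(-8) - 0*3)
= 184
Area = |184|/2 = 92

92


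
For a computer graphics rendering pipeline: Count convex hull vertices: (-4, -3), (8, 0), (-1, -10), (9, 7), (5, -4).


Convex hull vertices (CCW): (-4, -3), (-1, -10), (5, -4), (8, 0), (9, 7)
Count = 5

5


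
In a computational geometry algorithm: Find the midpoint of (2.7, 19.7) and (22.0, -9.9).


M = ((2.7+22)/2, (19.7+(-9.9))/2)
= (12.35, 4.9)

(12.35, 4.9)


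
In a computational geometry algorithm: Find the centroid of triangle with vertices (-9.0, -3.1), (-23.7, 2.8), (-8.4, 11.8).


Centroid = ((x_A+x_B+x_C)/3, (y_A+y_B+y_C)/3)
= (((-9)+(-23.7)+(-8.4))/3, ((-3.1)+2.8+11.8)/3)
= (-13.7, 3.8333)

(-13.7, 3.8333)


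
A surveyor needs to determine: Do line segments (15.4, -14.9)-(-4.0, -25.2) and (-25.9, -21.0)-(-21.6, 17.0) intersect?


Cross products: d1=-1543.17, d2=-850.26, d3=-307.05, d4=-999.96
d1*d2 < 0 and d3*d4 < 0? no

No, they don't intersect


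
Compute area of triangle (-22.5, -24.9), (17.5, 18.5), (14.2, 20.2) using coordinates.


Area = |x_A(y_B-y_C) + x_B(y_C-y_A) + x_C(y_A-y_B)|/2
= |38.25 + 789.25 + (-616.28)|/2
= 211.22/2 = 105.61

105.61


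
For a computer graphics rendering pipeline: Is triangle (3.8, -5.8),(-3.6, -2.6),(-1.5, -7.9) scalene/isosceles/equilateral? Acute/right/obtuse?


Side lengths squared: AB^2=65, BC^2=32.5, CA^2=32.5
Sorted: [32.5, 32.5, 65]
By sides: Isosceles, By angles: Right

Isosceles, Right


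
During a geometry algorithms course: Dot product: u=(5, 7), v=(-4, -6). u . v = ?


u . v = u_x*v_x + u_y*v_y = 5*(-4) + 7*(-6)
= (-20) + (-42) = -62

-62


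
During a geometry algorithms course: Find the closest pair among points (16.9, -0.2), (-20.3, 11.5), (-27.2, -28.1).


d(P0,P1) = 38.9965, d(P0,P2) = 52.1845, d(P1,P2) = 40.1966
Closest: P0 and P1

Closest pair: (16.9, -0.2) and (-20.3, 11.5), distance = 38.9965


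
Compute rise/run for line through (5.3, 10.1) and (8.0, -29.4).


slope = (y2-y1)/(x2-x1) = ((-29.4)-10.1)/(8-5.3) = (-39.5)/2.7 = -14.6296

-14.6296


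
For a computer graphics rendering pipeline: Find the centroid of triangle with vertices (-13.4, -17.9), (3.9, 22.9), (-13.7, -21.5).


Centroid = ((x_A+x_B+x_C)/3, (y_A+y_B+y_C)/3)
= (((-13.4)+3.9+(-13.7))/3, ((-17.9)+22.9+(-21.5))/3)
= (-7.7333, -5.5)

(-7.7333, -5.5)


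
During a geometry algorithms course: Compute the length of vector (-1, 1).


|u| = sqrt((-1)^2 + 1^2) = sqrt(2) = 1.4142

1.4142


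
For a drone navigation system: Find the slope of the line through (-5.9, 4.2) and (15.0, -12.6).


slope = (y2-y1)/(x2-x1) = ((-12.6)-4.2)/(15-(-5.9)) = (-16.8)/20.9 = -0.8038

-0.8038


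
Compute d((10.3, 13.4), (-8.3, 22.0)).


dx=-18.6, dy=8.6
d^2 = (-18.6)^2 + 8.6^2 = 419.92
d = sqrt(419.92) = 20.4919

20.4919


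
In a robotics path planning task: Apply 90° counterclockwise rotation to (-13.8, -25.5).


90° CCW: (x,y) -> (-y, x)
(-13.8,-25.5) -> (25.5, -13.8)

(25.5, -13.8)


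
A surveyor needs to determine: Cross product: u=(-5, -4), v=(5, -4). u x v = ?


u x v = u_x*v_y - u_y*v_x = (-5)*(-4) - (-4)*5
= 20 - (-20) = 40

40


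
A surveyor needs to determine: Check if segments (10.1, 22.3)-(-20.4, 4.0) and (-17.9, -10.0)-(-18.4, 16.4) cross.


Cross products: d1=-755.35, d2=59, d3=472.75, d4=-341.6
d1*d2 < 0 and d3*d4 < 0? yes

Yes, they intersect


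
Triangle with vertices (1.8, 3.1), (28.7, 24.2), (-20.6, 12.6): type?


Side lengths squared: AB^2=1168.82, BC^2=2565.05, CA^2=592.01
Sorted: [592.01, 1168.82, 2565.05]
By sides: Scalene, By angles: Obtuse

Scalene, Obtuse


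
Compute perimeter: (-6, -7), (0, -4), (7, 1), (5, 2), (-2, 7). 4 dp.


Sides: (-6, -7)->(0, -4): sqrt(45) = 6.708204, (0, -4)->(7, 1): sqrt(74) = 8.602325, (7, 1)->(5, 2): sqrt(5) = 2.236068, (5, 2)->(-2, 7): sqrt(74) = 8.602325, (-2, 7)->(-6, -7): sqrt(212) = 14.56022
Sum = 40.709142
Perimeter = 40.7091

40.7091


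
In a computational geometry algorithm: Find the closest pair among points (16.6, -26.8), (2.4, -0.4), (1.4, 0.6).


d(P0,P1) = 29.9767, d(P0,P2) = 31.3337, d(P1,P2) = 1.4142
Closest: P1 and P2

Closest pair: (2.4, -0.4) and (1.4, 0.6), distance = 1.4142


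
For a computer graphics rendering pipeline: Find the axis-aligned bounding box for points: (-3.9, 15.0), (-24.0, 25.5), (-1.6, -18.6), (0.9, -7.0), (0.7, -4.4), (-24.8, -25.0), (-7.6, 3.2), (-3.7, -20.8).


x range: [-24.8, 0.9]
y range: [-25, 25.5]
Bounding box: (-24.8,-25) to (0.9,25.5)

(-24.8,-25) to (0.9,25.5)


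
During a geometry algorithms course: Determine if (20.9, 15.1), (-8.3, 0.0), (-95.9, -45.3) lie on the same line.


Cross product: ((-8.3)-20.9)*((-45.3)-15.1) - (0-15.1)*((-95.9)-20.9)
= 0

Yes, collinear


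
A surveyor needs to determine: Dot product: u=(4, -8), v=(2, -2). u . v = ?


u . v = u_x*v_x + u_y*v_y = 4*2 + (-8)*(-2)
= 8 + 16 = 24

24


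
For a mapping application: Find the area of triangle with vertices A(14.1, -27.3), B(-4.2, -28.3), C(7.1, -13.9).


Area = |x_A(y_B-y_C) + x_B(y_C-y_A) + x_C(y_A-y_B)|/2
= |(-203.04) + (-56.28) + 7.1|/2
= 252.22/2 = 126.11

126.11


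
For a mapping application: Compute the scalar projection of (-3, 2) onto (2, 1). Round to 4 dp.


u.v = -4, |v| = sqrt(5) = 2.2361
Scalar projection = u.v / |v| = -4 / sqrt(5) = -1.7889

-1.7889


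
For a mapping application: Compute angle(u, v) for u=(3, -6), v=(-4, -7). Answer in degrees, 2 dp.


u.v = 30, |u| = sqrt(45) = 6.7082, |v| = sqrt(65) = 8.0623
cos(theta) = u.v/(|u||v|) = 30/sqrt(2925) = 0.5547
theta = acos(0.5547) = 56.31 degrees

56.31 degrees


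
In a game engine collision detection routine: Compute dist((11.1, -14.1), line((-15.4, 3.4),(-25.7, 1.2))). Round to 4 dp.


|cross product| = 238.55
|line direction| = sqrt(110.93) = 10.5323
Distance = 238.55/sqrt(110.93) = 22.6493

22.6493


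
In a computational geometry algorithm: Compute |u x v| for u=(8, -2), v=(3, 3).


|u x v| = |8*3 - (-2)*3|
= |24 - (-6)| = 30

30


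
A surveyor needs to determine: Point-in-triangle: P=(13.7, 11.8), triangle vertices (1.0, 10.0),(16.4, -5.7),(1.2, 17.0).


Cross products: AB x AP = 227.11, BC x BP = -204.71, CA x CP = 88.54
All same sign? no

No, outside


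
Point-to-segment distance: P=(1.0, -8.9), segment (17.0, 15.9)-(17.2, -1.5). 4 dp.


Project P onto AB: t = 1 (clamped to [0,1])
Closest point on segment: (17.2, -1.5)
Distance: 17.8101

17.8101


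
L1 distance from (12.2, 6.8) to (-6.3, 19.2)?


|12.2-(-6.3)| + |6.8-19.2| = 18.5 + 12.4 = 30.9

30.9


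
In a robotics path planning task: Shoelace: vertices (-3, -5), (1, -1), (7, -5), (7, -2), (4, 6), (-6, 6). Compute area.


Shoelace sum: ((-3)*(-1) - 1*(-5)) + (1*(-5) - 7*(-1)) + (7*(-2) - 7*(-5)) + (7*6 - 4*(-2)) + (4*6 - (-6)*6) + ((-6)*(-5) - (-3)*6)
= 189
Area = |189|/2 = 94.5

94.5


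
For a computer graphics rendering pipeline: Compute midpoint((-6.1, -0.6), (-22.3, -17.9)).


M = (((-6.1)+(-22.3))/2, ((-0.6)+(-17.9))/2)
= (-14.2, -9.25)

(-14.2, -9.25)


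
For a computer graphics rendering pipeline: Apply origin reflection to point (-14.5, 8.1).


Reflection over origin: (x,y) -> (-x,-y)
(-14.5, 8.1) -> (14.5, -8.1)

(14.5, -8.1)


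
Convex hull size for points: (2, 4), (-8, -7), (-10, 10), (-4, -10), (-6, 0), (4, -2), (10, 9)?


Convex hull vertices (CCW): (-10, 10), (-8, -7), (-4, -10), (4, -2), (10, 9)
Count = 5

5


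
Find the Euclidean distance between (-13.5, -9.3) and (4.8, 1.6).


dx=18.3, dy=10.9
d^2 = 18.3^2 + 10.9^2 = 453.7
d = sqrt(453.7) = 21.3002

21.3002


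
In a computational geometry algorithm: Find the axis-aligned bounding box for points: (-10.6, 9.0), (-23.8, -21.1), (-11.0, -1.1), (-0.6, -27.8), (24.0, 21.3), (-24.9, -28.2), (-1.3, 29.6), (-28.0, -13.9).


x range: [-28, 24]
y range: [-28.2, 29.6]
Bounding box: (-28,-28.2) to (24,29.6)

(-28,-28.2) to (24,29.6)


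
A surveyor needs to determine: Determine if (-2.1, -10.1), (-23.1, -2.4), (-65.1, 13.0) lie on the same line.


Cross product: ((-23.1)-(-2.1))*(13-(-10.1)) - ((-2.4)-(-10.1))*((-65.1)-(-2.1))
= 0

Yes, collinear


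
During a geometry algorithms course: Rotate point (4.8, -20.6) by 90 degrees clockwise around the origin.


90° CW: (x,y) -> (y, -x)
(4.8,-20.6) -> (-20.6, -4.8)

(-20.6, -4.8)


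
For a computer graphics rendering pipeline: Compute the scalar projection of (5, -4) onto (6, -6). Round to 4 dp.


u.v = 54, |v| = sqrt(72) = 8.4853
Scalar projection = u.v / |v| = 54 / sqrt(72) = 6.364

6.364


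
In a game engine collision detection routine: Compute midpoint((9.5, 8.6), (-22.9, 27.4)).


M = ((9.5+(-22.9))/2, (8.6+27.4)/2)
= (-6.7, 18)

(-6.7, 18)


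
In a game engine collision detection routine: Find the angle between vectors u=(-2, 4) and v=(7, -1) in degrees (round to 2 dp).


u.v = -18, |u| = sqrt(20) = 4.4721, |v| = sqrt(50) = 7.0711
cos(theta) = u.v/(|u||v|) = -18/sqrt(1000) = -0.56921
theta = acos(-0.56921) = 124.7 degrees

124.7 degrees


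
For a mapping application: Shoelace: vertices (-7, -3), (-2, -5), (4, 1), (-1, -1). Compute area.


Shoelace sum: ((-7)*(-5) - (-2)*(-3)) + ((-2)*1 - 4*(-5)) + (4*(-1) - (-1)*1) + ((-1)*(-3) - (-7)*(-1))
= 40
Area = |40|/2 = 20

20


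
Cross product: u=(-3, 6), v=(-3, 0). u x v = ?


u x v = u_x*v_y - u_y*v_x = (-3)*0 - 6*(-3)
= 0 - (-18) = 18

18


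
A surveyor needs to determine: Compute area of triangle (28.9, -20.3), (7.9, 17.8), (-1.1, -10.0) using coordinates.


Area = |x_A(y_B-y_C) + x_B(y_C-y_A) + x_C(y_A-y_B)|/2
= |803.42 + 81.37 + 41.91|/2
= 926.7/2 = 463.35

463.35


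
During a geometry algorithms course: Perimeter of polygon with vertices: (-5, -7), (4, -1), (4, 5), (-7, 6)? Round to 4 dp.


Sides: (-5, -7)->(4, -1): sqrt(117) = 10.816654, (4, -1)->(4, 5): sqrt(36) = 6, (4, 5)->(-7, 6): sqrt(122) = 11.045361, (-7, 6)->(-5, -7): sqrt(173) = 13.152946
Sum = 41.014961
Perimeter = 41.015

41.015


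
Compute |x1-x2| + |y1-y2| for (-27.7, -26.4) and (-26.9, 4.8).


|(-27.7)-(-26.9)| + |(-26.4)-4.8| = 0.8 + 31.2 = 32

32


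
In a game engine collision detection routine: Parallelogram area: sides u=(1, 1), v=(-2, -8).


|u x v| = |1*(-8) - 1*(-2)|
= |(-8) - (-2)| = 6

6


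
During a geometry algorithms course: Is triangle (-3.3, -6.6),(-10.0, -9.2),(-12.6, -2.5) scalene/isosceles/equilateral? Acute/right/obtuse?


Side lengths squared: AB^2=51.65, BC^2=51.65, CA^2=103.3
Sorted: [51.65, 51.65, 103.3]
By sides: Isosceles, By angles: Right

Isosceles, Right


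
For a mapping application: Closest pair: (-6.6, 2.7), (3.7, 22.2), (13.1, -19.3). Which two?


d(P0,P1) = 22.0531, d(P0,P2) = 29.5312, d(P1,P2) = 42.5513
Closest: P0 and P1

Closest pair: (-6.6, 2.7) and (3.7, 22.2), distance = 22.0531


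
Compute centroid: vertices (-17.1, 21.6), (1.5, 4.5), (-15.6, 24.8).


Centroid = ((x_A+x_B+x_C)/3, (y_A+y_B+y_C)/3)
= (((-17.1)+1.5+(-15.6))/3, (21.6+4.5+24.8)/3)
= (-10.4, 16.9667)

(-10.4, 16.9667)


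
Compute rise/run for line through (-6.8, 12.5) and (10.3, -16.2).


slope = (y2-y1)/(x2-x1) = ((-16.2)-12.5)/(10.3-(-6.8)) = (-28.7)/17.1 = -1.6784

-1.6784


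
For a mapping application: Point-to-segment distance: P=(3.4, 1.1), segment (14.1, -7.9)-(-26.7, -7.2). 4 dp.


Project P onto AB: t = 0.266 (clamped to [0,1])
Closest point on segment: (3.2488, -7.7138)
Distance: 8.8151

8.8151


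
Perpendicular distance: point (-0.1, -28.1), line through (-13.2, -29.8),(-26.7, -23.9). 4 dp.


|cross product| = 100.24
|line direction| = sqrt(217.06) = 14.733
Distance = 100.24/sqrt(217.06) = 6.8038

6.8038


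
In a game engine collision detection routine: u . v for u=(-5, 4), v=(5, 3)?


u . v = u_x*v_x + u_y*v_y = (-5)*5 + 4*3
= (-25) + 12 = -13

-13


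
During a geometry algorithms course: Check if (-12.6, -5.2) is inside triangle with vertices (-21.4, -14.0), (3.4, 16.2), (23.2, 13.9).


Cross products: AB x AP = -47.52, BC x BP = -460.52, CA x CP = -146.96
All same sign? yes

Yes, inside


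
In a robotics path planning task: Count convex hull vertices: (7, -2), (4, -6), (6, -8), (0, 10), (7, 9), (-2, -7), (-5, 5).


Convex hull vertices (CCW): (-5, 5), (-2, -7), (6, -8), (7, -2), (7, 9), (0, 10)
Count = 6

6


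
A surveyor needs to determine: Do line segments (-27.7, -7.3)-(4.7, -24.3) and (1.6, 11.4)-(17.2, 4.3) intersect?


Cross products: d1=-499.75, d2=-534.91, d3=1103.98, d4=1139.14
d1*d2 < 0 and d3*d4 < 0? no

No, they don't intersect


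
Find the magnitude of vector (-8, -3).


|u| = sqrt((-8)^2 + (-3)^2) = sqrt(73) = 8.544

8.544


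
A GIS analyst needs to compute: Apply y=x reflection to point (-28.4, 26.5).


Reflection over y=x: (x,y) -> (y,x)
(-28.4, 26.5) -> (26.5, -28.4)

(26.5, -28.4)


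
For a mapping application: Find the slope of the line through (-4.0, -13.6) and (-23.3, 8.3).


slope = (y2-y1)/(x2-x1) = (8.3-(-13.6))/((-23.3)-(-4)) = 21.9/(-19.3) = -1.1347

-1.1347


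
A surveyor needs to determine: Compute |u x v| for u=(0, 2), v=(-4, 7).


|u x v| = |0*7 - 2*(-4)|
= |0 - (-8)| = 8

8


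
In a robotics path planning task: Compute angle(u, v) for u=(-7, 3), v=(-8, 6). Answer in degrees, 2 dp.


u.v = 74, |u| = sqrt(58) = 7.6158, |v| = sqrt(100) = 10
cos(theta) = u.v/(|u||v|) = 74/sqrt(5800) = 0.971668
theta = acos(0.971668) = 13.67 degrees

13.67 degrees


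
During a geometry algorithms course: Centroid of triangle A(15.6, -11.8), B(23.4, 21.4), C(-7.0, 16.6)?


Centroid = ((x_A+x_B+x_C)/3, (y_A+y_B+y_C)/3)
= ((15.6+23.4+(-7))/3, ((-11.8)+21.4+16.6)/3)
= (10.6667, 8.7333)

(10.6667, 8.7333)


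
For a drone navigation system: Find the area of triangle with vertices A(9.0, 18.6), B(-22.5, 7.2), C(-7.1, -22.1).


Area = |x_A(y_B-y_C) + x_B(y_C-y_A) + x_C(y_A-y_B)|/2
= |263.7 + 915.75 + (-80.94)|/2
= 1098.51/2 = 549.255

549.255


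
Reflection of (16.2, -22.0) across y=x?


Reflection over y=x: (x,y) -> (y,x)
(16.2, -22) -> (-22, 16.2)

(-22, 16.2)


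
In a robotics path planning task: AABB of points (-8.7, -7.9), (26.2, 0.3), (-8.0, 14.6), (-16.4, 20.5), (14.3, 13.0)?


x range: [-16.4, 26.2]
y range: [-7.9, 20.5]
Bounding box: (-16.4,-7.9) to (26.2,20.5)

(-16.4,-7.9) to (26.2,20.5)


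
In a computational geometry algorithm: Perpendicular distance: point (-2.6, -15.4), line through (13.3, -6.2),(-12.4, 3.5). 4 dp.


|cross product| = 390.67
|line direction| = sqrt(754.58) = 27.4696
Distance = 390.67/sqrt(754.58) = 14.2219

14.2219


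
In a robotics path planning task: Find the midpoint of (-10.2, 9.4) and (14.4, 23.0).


M = (((-10.2)+14.4)/2, (9.4+23)/2)
= (2.1, 16.2)

(2.1, 16.2)


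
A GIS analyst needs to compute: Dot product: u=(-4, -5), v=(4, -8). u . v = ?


u . v = u_x*v_x + u_y*v_y = (-4)*4 + (-5)*(-8)
= (-16) + 40 = 24

24


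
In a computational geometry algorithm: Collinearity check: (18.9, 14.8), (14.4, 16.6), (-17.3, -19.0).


Cross product: (14.4-18.9)*((-19)-14.8) - (16.6-14.8)*((-17.3)-18.9)
= 217.26

No, not collinear


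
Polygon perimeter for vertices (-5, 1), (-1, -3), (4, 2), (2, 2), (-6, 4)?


Sides: (-5, 1)->(-1, -3): sqrt(32) = 5.656854, (-1, -3)->(4, 2): sqrt(50) = 7.071068, (4, 2)->(2, 2): sqrt(4) = 2, (2, 2)->(-6, 4): sqrt(68) = 8.246211, (-6, 4)->(-5, 1): sqrt(10) = 3.162278
Sum = 26.136411
Perimeter = 26.1364

26.1364


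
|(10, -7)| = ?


|u| = sqrt(10^2 + (-7)^2) = sqrt(149) = 12.2066

12.2066


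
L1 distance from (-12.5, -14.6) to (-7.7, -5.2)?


|(-12.5)-(-7.7)| + |(-14.6)-(-5.2)| = 4.8 + 9.4 = 14.2

14.2


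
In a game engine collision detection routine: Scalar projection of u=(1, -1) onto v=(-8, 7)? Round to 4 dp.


u.v = -15, |v| = sqrt(113) = 10.6301
Scalar projection = u.v / |v| = -15 / sqrt(113) = -1.4111

-1.4111


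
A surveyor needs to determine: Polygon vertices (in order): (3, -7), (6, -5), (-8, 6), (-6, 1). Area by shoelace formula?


Shoelace sum: (3*(-5) - 6*(-7)) + (6*6 - (-8)*(-5)) + ((-8)*1 - (-6)*6) + ((-6)*(-7) - 3*1)
= 90
Area = |90|/2 = 45

45


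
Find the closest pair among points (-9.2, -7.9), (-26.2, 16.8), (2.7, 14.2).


d(P0,P1) = 29.9848, d(P0,P2) = 25.1002, d(P1,P2) = 29.0167
Closest: P0 and P2

Closest pair: (-9.2, -7.9) and (2.7, 14.2), distance = 25.1002


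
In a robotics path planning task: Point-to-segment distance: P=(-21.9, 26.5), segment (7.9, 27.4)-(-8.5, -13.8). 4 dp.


Project P onto AB: t = 0.2674 (clamped to [0,1])
Closest point on segment: (3.5148, 16.3834)
Distance: 27.3543

27.3543


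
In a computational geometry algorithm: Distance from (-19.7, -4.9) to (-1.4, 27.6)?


dx=18.3, dy=32.5
d^2 = 18.3^2 + 32.5^2 = 1391.14
d = sqrt(1391.14) = 37.298

37.298


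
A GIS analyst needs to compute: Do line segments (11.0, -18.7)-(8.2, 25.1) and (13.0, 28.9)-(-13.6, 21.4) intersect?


Cross products: d1=1251.16, d2=65.08, d3=-220.88, d4=965.2
d1*d2 < 0 and d3*d4 < 0? no

No, they don't intersect


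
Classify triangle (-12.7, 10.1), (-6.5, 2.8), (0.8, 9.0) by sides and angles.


Side lengths squared: AB^2=91.73, BC^2=91.73, CA^2=183.46
Sorted: [91.73, 91.73, 183.46]
By sides: Isosceles, By angles: Right

Isosceles, Right


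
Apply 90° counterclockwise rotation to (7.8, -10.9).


90° CCW: (x,y) -> (-y, x)
(7.8,-10.9) -> (10.9, 7.8)

(10.9, 7.8)


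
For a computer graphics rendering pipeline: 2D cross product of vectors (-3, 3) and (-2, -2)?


u x v = u_x*v_y - u_y*v_x = (-3)*(-2) - 3*(-2)
= 6 - (-6) = 12

12


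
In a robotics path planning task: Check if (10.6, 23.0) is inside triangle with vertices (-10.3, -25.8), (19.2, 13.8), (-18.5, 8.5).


Cross products: AB x AP = 611.96, BC x BP = -392.42, CA x CP = 1117.03
All same sign? no

No, outside


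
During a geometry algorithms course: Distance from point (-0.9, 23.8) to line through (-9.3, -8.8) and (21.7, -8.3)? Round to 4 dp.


|cross product| = 1006.4
|line direction| = sqrt(961.25) = 31.004
Distance = 1006.4/sqrt(961.25) = 32.4603

32.4603


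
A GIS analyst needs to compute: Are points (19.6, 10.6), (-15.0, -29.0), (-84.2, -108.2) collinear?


Cross product: ((-15)-19.6)*((-108.2)-10.6) - ((-29)-10.6)*((-84.2)-19.6)
= 0

Yes, collinear


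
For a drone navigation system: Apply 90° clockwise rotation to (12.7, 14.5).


90° CW: (x,y) -> (y, -x)
(12.7,14.5) -> (14.5, -12.7)

(14.5, -12.7)


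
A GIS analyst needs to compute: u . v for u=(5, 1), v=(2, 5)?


u . v = u_x*v_x + u_y*v_y = 5*2 + 1*5
= 10 + 5 = 15

15


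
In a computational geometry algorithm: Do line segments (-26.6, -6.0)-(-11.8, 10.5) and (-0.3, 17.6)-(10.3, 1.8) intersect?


Cross products: d1=-665.7, d2=-256.96, d3=-84.67, d4=-493.41
d1*d2 < 0 and d3*d4 < 0? no

No, they don't intersect


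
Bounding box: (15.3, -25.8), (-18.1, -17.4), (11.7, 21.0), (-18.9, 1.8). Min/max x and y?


x range: [-18.9, 15.3]
y range: [-25.8, 21]
Bounding box: (-18.9,-25.8) to (15.3,21)

(-18.9,-25.8) to (15.3,21)


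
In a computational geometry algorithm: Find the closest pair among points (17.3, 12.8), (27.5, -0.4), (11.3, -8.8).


d(P0,P1) = 16.6817, d(P0,P2) = 22.4179, d(P1,P2) = 18.2483
Closest: P0 and P1

Closest pair: (17.3, 12.8) and (27.5, -0.4), distance = 16.6817


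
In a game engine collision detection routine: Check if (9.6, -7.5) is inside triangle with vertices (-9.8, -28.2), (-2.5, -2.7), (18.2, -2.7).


Cross products: AB x AP = -343.59, BC x BP = -99.36, CA x CP = -84.9
All same sign? yes

Yes, inside


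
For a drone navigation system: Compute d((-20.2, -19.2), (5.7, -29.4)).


dx=25.9, dy=-10.2
d^2 = 25.9^2 + (-10.2)^2 = 774.85
d = sqrt(774.85) = 27.8361

27.8361


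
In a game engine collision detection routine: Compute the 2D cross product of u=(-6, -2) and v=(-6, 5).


u x v = u_x*v_y - u_y*v_x = (-6)*5 - (-2)*(-6)
= (-30) - 12 = -42

-42


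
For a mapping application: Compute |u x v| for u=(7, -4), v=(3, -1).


|u x v| = |7*(-1) - (-4)*3|
= |(-7) - (-12)| = 5

5


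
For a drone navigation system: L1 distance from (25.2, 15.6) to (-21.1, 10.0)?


|25.2-(-21.1)| + |15.6-10| = 46.3 + 5.6 = 51.9

51.9


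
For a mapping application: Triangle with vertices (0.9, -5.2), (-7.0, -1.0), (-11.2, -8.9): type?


Side lengths squared: AB^2=80.05, BC^2=80.05, CA^2=160.1
Sorted: [80.05, 80.05, 160.1]
By sides: Isosceles, By angles: Right

Isosceles, Right


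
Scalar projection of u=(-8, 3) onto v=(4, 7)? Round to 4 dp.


u.v = -11, |v| = sqrt(65) = 8.0623
Scalar projection = u.v / |v| = -11 / sqrt(65) = -1.3644

-1.3644


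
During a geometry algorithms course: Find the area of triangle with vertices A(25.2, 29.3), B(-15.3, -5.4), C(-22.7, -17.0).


Area = |x_A(y_B-y_C) + x_B(y_C-y_A) + x_C(y_A-y_B)|/2
= |292.32 + 708.39 + (-787.69)|/2
= 213.02/2 = 106.51

106.51


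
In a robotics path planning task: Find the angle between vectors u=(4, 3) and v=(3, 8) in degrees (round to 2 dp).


u.v = 36, |u| = sqrt(25) = 5, |v| = sqrt(73) = 8.544
cos(theta) = u.v/(|u||v|) = 36/sqrt(1825) = 0.842696
theta = acos(0.842696) = 32.57 degrees

32.57 degrees


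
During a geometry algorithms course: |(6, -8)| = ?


|u| = sqrt(6^2 + (-8)^2) = sqrt(100) = 10

10


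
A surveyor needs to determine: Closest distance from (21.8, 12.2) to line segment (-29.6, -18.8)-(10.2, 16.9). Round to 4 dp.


Project P onto AB: t = 1 (clamped to [0,1])
Closest point on segment: (10.2, 16.9)
Distance: 12.516

12.516


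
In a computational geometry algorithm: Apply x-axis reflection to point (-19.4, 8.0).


Reflection over x-axis: (x,y) -> (x,-y)
(-19.4, 8) -> (-19.4, -8)

(-19.4, -8)


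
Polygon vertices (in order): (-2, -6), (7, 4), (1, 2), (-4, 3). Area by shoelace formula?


Shoelace sum: ((-2)*4 - 7*(-6)) + (7*2 - 1*4) + (1*3 - (-4)*2) + ((-4)*(-6) - (-2)*3)
= 85
Area = |85|/2 = 42.5

42.5


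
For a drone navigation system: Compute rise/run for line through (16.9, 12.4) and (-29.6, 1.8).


slope = (y2-y1)/(x2-x1) = (1.8-12.4)/((-29.6)-16.9) = (-10.6)/(-46.5) = 0.228

0.228


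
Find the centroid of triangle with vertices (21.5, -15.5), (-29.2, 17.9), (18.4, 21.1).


Centroid = ((x_A+x_B+x_C)/3, (y_A+y_B+y_C)/3)
= ((21.5+(-29.2)+18.4)/3, ((-15.5)+17.9+21.1)/3)
= (3.5667, 7.8333)

(3.5667, 7.8333)


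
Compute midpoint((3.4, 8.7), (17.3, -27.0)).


M = ((3.4+17.3)/2, (8.7+(-27))/2)
= (10.35, -9.15)

(10.35, -9.15)


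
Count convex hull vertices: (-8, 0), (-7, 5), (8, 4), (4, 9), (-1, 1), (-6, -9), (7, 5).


Convex hull vertices (CCW): (-8, 0), (-6, -9), (8, 4), (4, 9), (-7, 5)
Count = 5

5


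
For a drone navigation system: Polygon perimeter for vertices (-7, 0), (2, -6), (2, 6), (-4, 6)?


Sides: (-7, 0)->(2, -6): sqrt(117) = 10.816654, (2, -6)->(2, 6): sqrt(144) = 12, (2, 6)->(-4, 6): sqrt(36) = 6, (-4, 6)->(-7, 0): sqrt(45) = 6.708204
Sum = 35.524858
Perimeter = 35.5249

35.5249


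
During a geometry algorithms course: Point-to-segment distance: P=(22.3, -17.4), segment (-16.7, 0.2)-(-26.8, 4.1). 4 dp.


Project P onto AB: t = 0 (clamped to [0,1])
Closest point on segment: (-16.7, 0.2)
Distance: 42.7874

42.7874


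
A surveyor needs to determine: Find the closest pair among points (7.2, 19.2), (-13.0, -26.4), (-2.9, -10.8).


d(P0,P1) = 49.8738, d(P0,P2) = 31.6545, d(P1,P2) = 18.5841
Closest: P1 and P2

Closest pair: (-13.0, -26.4) and (-2.9, -10.8), distance = 18.5841


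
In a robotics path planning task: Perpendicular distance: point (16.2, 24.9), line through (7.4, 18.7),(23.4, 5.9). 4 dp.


|cross product| = 211.84
|line direction| = sqrt(419.84) = 20.49
Distance = 211.84/sqrt(419.84) = 10.3387

10.3387


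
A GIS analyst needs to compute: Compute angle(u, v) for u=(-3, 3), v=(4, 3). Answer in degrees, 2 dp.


u.v = -3, |u| = sqrt(18) = 4.2426, |v| = sqrt(25) = 5
cos(theta) = u.v/(|u||v|) = -3/sqrt(450) = -0.141421
theta = acos(-0.141421) = 98.13 degrees

98.13 degrees


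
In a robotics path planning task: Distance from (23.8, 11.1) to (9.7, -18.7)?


dx=-14.1, dy=-29.8
d^2 = (-14.1)^2 + (-29.8)^2 = 1086.85
d = sqrt(1086.85) = 32.9674

32.9674


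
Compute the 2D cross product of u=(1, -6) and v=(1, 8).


u x v = u_x*v_y - u_y*v_x = 1*8 - (-6)*1
= 8 - (-6) = 14

14


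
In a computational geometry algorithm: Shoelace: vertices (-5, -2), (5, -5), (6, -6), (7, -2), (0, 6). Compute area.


Shoelace sum: ((-5)*(-5) - 5*(-2)) + (5*(-6) - 6*(-5)) + (6*(-2) - 7*(-6)) + (7*6 - 0*(-2)) + (0*(-2) - (-5)*6)
= 137
Area = |137|/2 = 68.5

68.5


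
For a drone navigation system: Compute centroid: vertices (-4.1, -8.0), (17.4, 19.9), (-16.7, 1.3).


Centroid = ((x_A+x_B+x_C)/3, (y_A+y_B+y_C)/3)
= (((-4.1)+17.4+(-16.7))/3, ((-8)+19.9+1.3)/3)
= (-1.1333, 4.4)

(-1.1333, 4.4)


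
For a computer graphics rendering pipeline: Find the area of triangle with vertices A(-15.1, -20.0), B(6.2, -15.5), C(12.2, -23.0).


Area = |x_A(y_B-y_C) + x_B(y_C-y_A) + x_C(y_A-y_B)|/2
= |(-113.25) + (-18.6) + (-54.9)|/2
= 186.75/2 = 93.375

93.375


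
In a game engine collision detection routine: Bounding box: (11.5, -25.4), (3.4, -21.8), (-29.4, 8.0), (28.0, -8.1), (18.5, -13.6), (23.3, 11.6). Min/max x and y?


x range: [-29.4, 28]
y range: [-25.4, 11.6]
Bounding box: (-29.4,-25.4) to (28,11.6)

(-29.4,-25.4) to (28,11.6)


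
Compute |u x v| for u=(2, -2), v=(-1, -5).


|u x v| = |2*(-5) - (-2)*(-1)|
= |(-10) - 2| = 12

12


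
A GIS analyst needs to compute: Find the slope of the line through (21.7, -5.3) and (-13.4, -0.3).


slope = (y2-y1)/(x2-x1) = ((-0.3)-(-5.3))/((-13.4)-21.7) = 5/(-35.1) = -0.1425

-0.1425


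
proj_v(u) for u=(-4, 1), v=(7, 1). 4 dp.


u.v = -27, |v| = sqrt(50) = 7.0711
Scalar projection = u.v / |v| = -27 / sqrt(50) = -3.8184

-3.8184


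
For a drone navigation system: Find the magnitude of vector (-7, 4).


|u| = sqrt((-7)^2 + 4^2) = sqrt(65) = 8.0623

8.0623


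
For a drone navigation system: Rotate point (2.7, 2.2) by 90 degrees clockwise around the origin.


90° CW: (x,y) -> (y, -x)
(2.7,2.2) -> (2.2, -2.7)

(2.2, -2.7)


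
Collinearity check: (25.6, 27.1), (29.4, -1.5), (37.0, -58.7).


Cross product: (29.4-25.6)*((-58.7)-27.1) - ((-1.5)-27.1)*(37-25.6)
= 0

Yes, collinear


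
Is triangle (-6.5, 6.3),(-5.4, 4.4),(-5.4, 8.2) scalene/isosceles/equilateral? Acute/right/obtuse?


Side lengths squared: AB^2=4.82, BC^2=14.44, CA^2=4.82
Sorted: [4.82, 4.82, 14.44]
By sides: Isosceles, By angles: Obtuse

Isosceles, Obtuse


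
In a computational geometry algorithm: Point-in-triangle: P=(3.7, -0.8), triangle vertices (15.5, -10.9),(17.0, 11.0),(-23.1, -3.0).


Cross products: AB x AP = 273.57, BC x BP = 286.98, CA x CP = 296.64
All same sign? yes

Yes, inside


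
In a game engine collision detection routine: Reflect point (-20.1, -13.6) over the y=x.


Reflection over y=x: (x,y) -> (y,x)
(-20.1, -13.6) -> (-13.6, -20.1)

(-13.6, -20.1)


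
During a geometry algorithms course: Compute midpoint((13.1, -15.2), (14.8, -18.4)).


M = ((13.1+14.8)/2, ((-15.2)+(-18.4))/2)
= (13.95, -16.8)

(13.95, -16.8)


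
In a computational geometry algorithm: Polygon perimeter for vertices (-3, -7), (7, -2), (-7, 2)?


Sides: (-3, -7)->(7, -2): sqrt(125) = 11.18034, (7, -2)->(-7, 2): sqrt(212) = 14.56022, (-7, 2)->(-3, -7): sqrt(97) = 9.848858
Sum = 35.589418
Perimeter = 35.5894

35.5894


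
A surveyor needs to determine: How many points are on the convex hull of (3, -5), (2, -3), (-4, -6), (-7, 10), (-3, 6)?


Convex hull vertices (CCW): (-7, 10), (-4, -6), (3, -5), (2, -3), (-3, 6)
Count = 5

5


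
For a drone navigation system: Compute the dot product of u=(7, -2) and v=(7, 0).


u . v = u_x*v_x + u_y*v_y = 7*7 + (-2)*0
= 49 + 0 = 49

49


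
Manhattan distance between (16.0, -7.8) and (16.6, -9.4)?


|16-16.6| + |(-7.8)-(-9.4)| = 0.6 + 1.6 = 2.2

2.2


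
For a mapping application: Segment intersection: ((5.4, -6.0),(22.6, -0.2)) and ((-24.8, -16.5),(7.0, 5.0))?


Cross products: d1=-315.4, d2=-500.76, d3=-5.44, d4=179.92
d1*d2 < 0 and d3*d4 < 0? no

No, they don't intersect


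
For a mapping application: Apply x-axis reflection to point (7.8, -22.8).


Reflection over x-axis: (x,y) -> (x,-y)
(7.8, -22.8) -> (7.8, 22.8)

(7.8, 22.8)


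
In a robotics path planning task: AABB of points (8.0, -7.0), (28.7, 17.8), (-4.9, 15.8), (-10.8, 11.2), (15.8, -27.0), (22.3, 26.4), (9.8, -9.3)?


x range: [-10.8, 28.7]
y range: [-27, 26.4]
Bounding box: (-10.8,-27) to (28.7,26.4)

(-10.8,-27) to (28.7,26.4)


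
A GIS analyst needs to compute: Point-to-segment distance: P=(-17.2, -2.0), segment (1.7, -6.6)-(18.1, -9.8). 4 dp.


Project P onto AB: t = 0 (clamped to [0,1])
Closest point on segment: (1.7, -6.6)
Distance: 19.4517

19.4517


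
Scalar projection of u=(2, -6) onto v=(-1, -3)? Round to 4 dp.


u.v = 16, |v| = sqrt(10) = 3.1623
Scalar projection = u.v / |v| = 16 / sqrt(10) = 5.0596

5.0596


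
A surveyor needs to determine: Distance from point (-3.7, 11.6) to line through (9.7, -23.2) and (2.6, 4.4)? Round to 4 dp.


|cross product| = 122.76
|line direction| = sqrt(812.17) = 28.4986
Distance = 122.76/sqrt(812.17) = 4.3076

4.3076


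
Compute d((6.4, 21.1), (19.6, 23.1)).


dx=13.2, dy=2
d^2 = 13.2^2 + 2^2 = 178.24
d = sqrt(178.24) = 13.3507

13.3507


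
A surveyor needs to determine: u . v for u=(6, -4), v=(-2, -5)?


u . v = u_x*v_x + u_y*v_y = 6*(-2) + (-4)*(-5)
= (-12) + 20 = 8

8


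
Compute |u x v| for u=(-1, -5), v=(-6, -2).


|u x v| = |(-1)*(-2) - (-5)*(-6)|
= |2 - 30| = 28

28


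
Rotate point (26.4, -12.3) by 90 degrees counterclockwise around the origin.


90° CCW: (x,y) -> (-y, x)
(26.4,-12.3) -> (12.3, 26.4)

(12.3, 26.4)


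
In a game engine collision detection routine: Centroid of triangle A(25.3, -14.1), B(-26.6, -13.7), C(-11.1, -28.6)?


Centroid = ((x_A+x_B+x_C)/3, (y_A+y_B+y_C)/3)
= ((25.3+(-26.6)+(-11.1))/3, ((-14.1)+(-13.7)+(-28.6))/3)
= (-4.1333, -18.8)

(-4.1333, -18.8)


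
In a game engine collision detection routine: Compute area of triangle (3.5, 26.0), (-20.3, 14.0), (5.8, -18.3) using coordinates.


Area = |x_A(y_B-y_C) + x_B(y_C-y_A) + x_C(y_A-y_B)|/2
= |113.05 + 899.29 + 69.6|/2
= 1081.94/2 = 540.97

540.97


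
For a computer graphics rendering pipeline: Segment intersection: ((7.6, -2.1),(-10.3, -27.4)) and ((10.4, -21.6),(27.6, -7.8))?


Cross products: d1=374.04, d2=185.9, d3=419.89, d4=608.03
d1*d2 < 0 and d3*d4 < 0? no

No, they don't intersect


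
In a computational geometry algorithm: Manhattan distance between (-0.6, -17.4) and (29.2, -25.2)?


|(-0.6)-29.2| + |(-17.4)-(-25.2)| = 29.8 + 7.8 = 37.6

37.6


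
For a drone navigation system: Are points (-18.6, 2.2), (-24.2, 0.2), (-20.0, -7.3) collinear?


Cross product: ((-24.2)-(-18.6))*((-7.3)-2.2) - (0.2-2.2)*((-20)-(-18.6))
= 50.4

No, not collinear


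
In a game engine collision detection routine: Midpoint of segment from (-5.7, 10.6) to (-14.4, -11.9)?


M = (((-5.7)+(-14.4))/2, (10.6+(-11.9))/2)
= (-10.05, -0.65)

(-10.05, -0.65)


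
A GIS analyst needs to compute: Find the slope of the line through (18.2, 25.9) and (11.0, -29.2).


slope = (y2-y1)/(x2-x1) = ((-29.2)-25.9)/(11-18.2) = (-55.1)/(-7.2) = 7.6528

7.6528


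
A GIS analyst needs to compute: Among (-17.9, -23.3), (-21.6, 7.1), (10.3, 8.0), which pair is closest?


d(P0,P1) = 30.6243, d(P0,P2) = 42.1299, d(P1,P2) = 31.9127
Closest: P0 and P1

Closest pair: (-17.9, -23.3) and (-21.6, 7.1), distance = 30.6243
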